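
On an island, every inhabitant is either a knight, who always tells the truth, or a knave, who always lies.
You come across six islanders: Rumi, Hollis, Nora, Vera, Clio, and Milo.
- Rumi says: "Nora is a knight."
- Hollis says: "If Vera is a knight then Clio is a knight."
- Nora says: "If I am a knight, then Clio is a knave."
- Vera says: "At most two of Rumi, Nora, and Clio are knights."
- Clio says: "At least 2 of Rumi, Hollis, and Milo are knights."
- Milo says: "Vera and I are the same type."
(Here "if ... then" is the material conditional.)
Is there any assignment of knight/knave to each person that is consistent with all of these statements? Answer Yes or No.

Yes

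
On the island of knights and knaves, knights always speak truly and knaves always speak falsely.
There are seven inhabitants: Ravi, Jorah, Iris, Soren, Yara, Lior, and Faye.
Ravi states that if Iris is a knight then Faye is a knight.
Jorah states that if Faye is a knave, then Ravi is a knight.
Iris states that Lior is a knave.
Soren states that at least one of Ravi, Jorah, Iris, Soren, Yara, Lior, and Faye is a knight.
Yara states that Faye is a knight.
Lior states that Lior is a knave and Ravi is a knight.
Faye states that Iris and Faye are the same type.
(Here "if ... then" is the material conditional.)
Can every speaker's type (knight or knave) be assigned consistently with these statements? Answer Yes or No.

Yes

One consistent assignment: Ravi=knave, Jorah=knave, Iris=knight, Soren=knight, Yara=knave, Lior=knave, Faye=knave.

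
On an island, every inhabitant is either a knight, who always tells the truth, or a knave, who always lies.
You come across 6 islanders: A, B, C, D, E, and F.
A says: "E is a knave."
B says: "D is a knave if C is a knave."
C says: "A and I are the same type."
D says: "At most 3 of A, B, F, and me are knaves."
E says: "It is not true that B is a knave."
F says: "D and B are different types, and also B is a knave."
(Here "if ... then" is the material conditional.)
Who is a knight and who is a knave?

Since A is a knight, "E is a knave" needs to be True, which holds.
Since B is a knave, "D is a knave if C is a knave" needs to be false, which holds.
As a knave, C's statement "A and I are the same type" should be false; it is.
D is a knight, so "at most 3 of A, B, F, and me are knaves" must be True — and it is.
As a knave, E's statement "it is not true that B is a knave" should be false; it is.
Since F is a knight, "D and B are different types, and also B is a knave" needs to be True, which holds.

A is a knight, B is a knave, C is a knave, D is a knight, E is a knave, and F is a knight.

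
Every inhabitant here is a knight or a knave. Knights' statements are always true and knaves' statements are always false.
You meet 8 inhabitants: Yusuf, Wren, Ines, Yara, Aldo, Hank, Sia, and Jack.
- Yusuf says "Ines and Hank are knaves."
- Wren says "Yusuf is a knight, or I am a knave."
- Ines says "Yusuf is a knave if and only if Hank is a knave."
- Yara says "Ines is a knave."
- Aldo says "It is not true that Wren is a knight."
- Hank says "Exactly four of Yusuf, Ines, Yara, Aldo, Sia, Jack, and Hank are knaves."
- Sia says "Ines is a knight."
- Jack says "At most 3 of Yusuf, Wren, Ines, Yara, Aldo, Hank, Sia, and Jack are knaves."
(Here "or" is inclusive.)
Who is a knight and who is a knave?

Knights: Yusuf, Wren, and Yara. Knaves: Ines, Aldo, Hank, Sia, and Jack.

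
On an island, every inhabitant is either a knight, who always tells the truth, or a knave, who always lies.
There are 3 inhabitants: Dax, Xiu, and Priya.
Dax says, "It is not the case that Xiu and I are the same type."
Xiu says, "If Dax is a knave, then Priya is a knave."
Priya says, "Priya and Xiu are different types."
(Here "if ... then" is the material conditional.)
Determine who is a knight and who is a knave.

Dax is a knave, so "it is not the case that Xiu and I are the same type" must be False — and it is.
Xiu is a knave, and the claim "if Dax is a knave, then Priya is a knave" is indeed False.
Since Priya is a knight, "Priya and Xiu are different types" needs to be true, which holds.

Dax is a knave, Xiu is a knave, and Priya is a knight.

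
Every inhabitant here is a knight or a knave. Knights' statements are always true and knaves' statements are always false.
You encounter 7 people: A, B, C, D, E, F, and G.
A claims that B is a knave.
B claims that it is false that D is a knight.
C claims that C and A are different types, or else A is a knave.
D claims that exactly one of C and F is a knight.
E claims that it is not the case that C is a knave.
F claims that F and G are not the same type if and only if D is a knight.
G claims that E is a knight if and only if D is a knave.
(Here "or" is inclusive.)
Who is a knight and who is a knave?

As a knave, A's statement "B is a knave" should be False; it is.
B is a knight, and the claim "it is false that D is a knight" is indeed true.
C is a knight, and the claim "C and A are different types, or else A is a knave" is indeed true.
D is a knave, and the claim "exactly one of C and F is a knight" is indeed False.
Since E is a knight, "it is not the case that C is a knave" needs to be true, which holds.
F (knight): "F and G are not the same type if and only if D is a knight" — true. ✓
G (knight): "E is a knight if and only if D is a knave" — true. ✓

Knights: B, C, E, F, and G. Knaves: A and D.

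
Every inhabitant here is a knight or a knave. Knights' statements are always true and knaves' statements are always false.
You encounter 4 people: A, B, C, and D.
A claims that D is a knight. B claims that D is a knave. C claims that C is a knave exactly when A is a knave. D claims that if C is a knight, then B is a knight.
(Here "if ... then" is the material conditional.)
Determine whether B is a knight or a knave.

B is a knave.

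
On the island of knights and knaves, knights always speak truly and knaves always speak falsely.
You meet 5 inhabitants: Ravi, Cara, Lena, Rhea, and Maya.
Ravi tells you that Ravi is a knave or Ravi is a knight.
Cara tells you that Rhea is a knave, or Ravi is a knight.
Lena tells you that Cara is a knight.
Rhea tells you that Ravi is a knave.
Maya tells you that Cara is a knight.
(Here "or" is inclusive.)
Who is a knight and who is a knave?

Suppose Ravi is a knave. Then Ravi's statement "Ravi is a knave or Ravi is a knight" would have to be false. Checking the 16 ways to assign the others, none is consistent with every speaker.
(For instance, with Cara=knight, Lena=knight, Rhea=knave, Maya=knight, Ravi's claim "Ravi is a knave or Ravi is a knight" comes out true where it would need to be false.)
So Ravi must be a knight, making "Ravi is a knave or Ravi is a knight" true. Taking Ravi=knight, Cara=knight, Lena=knight, Rhea=knave, Maya=knight, each remaining statement checks out:
  Cara (knight): "Rhea is a knave, or Ravi is a knight" — true. ✓
  Lena (knight): "Cara is a knight" — true. ✓
  Rhea (knave): "Ravi is a knave" — false. ✓
  Maya (knight): "Cara is a knight" — true. ✓
This is the unique consistent assignment.

Ravi is a knight, Cara is a knight, Lena is a knight, Rhea is a knave, and Maya is a knight.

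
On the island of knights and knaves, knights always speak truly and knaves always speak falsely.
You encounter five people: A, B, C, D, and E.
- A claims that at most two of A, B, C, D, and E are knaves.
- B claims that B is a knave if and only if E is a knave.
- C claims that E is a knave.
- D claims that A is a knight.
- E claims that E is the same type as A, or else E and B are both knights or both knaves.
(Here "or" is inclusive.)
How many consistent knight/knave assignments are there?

Consistent assignments:
  A=knight, B=knight, C=knave, D=knight, E=knight
  A=knight, B=knave, C=knave, D=knight, E=knight
  A=knave, B=knight, C=knave, D=knave, E=knight

3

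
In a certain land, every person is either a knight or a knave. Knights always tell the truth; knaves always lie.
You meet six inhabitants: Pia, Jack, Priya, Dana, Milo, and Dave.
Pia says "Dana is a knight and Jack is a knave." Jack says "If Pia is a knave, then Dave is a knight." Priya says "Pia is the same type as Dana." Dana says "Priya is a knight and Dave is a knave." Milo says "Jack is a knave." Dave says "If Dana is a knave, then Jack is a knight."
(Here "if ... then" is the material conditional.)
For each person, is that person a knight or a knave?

Knights: Jack, Priya, and Dave. Knaves: Pia, Dana, and Milo.

Pia is a knave, so "Dana is a knight and Jack is a knave" must be False — and it is.
Jack is a knight, so "if Pia is a knave, then Dave is a knight" must be True — and it is.
Priya is a knight, and the claim "Pia is the same type as Dana" is indeed True.
Dana is a knave, so "Priya is a knight and Dave is a knave" must be False — and it is.
As a knave, Milo's statement "Jack is a knave" should be False; it is.
Dave (knight): "if Dana is a knave, then Jack is a knight" — True. ✓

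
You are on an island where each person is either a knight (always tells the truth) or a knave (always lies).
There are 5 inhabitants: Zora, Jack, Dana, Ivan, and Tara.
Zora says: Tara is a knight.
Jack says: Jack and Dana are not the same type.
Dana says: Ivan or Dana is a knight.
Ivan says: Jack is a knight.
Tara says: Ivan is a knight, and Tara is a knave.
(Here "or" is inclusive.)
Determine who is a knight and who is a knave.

Knights: none. Knaves: Zora, Jack, Dana, Ivan, and Tara.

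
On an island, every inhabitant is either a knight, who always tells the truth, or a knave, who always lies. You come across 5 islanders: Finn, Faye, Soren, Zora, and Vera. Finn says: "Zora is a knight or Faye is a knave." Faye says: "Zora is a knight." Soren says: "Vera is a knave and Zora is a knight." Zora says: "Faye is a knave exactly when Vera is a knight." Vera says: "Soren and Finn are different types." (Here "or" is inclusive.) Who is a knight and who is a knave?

Finn is a knight, and the claim "Zora is a knight or Faye is a knave" is indeed True.
Faye (knight): "Zora is a knight" — True. ✓
Soren is a knight, and the claim "Vera is a knave and Zora is a knight" is indeed True.
Zora (knight): "Faye is a knave exactly when Vera is a knight" — True. ✓
Vera (knave): "Soren and Finn are different types" — false. ✓

Finn is a knight, Faye is a knight, Soren is a knight, Zora is a knight, and Vera is a knave.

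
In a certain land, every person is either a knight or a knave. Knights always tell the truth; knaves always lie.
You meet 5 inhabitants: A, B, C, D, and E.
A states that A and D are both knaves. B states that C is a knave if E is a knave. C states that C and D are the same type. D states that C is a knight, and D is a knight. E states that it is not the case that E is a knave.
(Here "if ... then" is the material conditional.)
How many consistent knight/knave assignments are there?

2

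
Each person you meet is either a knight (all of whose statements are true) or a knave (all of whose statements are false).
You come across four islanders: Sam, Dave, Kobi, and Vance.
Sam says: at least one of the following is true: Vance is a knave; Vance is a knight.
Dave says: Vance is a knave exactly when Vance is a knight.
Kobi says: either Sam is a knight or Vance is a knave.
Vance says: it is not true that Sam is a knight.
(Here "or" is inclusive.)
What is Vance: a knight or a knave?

Consistent assignments: {Sam=knight, Dave=knave, Kobi=knight, Vance=knave}
In every consistent assignment, Vance is a knave.

Vance is a knave.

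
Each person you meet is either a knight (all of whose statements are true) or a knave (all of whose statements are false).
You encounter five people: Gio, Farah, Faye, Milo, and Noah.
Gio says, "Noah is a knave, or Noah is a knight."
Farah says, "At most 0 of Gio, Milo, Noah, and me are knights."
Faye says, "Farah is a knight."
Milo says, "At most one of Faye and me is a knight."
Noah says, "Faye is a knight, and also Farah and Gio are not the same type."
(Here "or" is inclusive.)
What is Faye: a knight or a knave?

Faye is a knave.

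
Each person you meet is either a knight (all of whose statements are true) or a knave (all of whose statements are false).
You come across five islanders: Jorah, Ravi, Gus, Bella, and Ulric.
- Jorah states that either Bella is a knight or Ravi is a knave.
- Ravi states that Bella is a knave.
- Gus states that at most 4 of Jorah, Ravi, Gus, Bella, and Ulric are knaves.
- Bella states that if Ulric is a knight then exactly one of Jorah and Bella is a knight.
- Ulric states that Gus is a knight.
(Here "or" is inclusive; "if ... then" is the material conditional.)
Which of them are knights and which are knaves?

Jorah is a knave, Ravi is a knight, Gus is a knight, Bella is a knave, and Ulric is a knight.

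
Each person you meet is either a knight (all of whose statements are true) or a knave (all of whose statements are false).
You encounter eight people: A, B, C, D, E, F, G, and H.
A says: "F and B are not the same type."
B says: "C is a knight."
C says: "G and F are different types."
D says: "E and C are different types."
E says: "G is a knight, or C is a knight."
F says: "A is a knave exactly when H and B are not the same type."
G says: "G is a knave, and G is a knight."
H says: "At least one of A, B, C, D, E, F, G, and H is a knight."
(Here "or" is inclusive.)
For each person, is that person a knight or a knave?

A (knave): "F and B are not the same type" — False. ✓
B is a knave; "C is a knight" is False, as required.
As a knave, C's statement "G and F are different types" should be False; it is.
D (knave): "E and C are different types" — False. ✓
E is a knave; "G is a knight, or C is a knight" is False, as required.
F is a knave, and the claim "A is a knave exactly when H and B are not the same type" is indeed False.
G is a knave, and the claim "G is a knave, and G is a knight" is indeed False.
H is a knave; "at least one of A, B, C, D, E, F, G, and H is a knight" is False, as required.

A is a knave, B is a knave, C is a knave, D is a knave, E is a knave, F is a knave, G is a knave, and H is a knave.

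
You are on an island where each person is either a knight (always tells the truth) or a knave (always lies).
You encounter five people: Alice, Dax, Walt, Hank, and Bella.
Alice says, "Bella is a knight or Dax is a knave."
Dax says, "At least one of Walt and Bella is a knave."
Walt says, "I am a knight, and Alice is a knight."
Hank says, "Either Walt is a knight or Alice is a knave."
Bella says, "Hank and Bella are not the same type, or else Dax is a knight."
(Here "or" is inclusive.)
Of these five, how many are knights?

The unique consistent assignment is Alice=knight, Dax=knight, Walt=knave, Hank=knave, Bella=knight.
That has 3 knights.

3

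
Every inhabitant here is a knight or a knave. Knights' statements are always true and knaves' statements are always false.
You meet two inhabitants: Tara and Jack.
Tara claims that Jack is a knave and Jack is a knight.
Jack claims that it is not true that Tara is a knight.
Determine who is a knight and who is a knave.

Knights: Jack. Knaves: Tara.

Tara is a knave, so "Jack is a knave and Jack is a knight" must be False — and it is.
Jack is a knight; "it is not true that Tara is a knight" is True, as required.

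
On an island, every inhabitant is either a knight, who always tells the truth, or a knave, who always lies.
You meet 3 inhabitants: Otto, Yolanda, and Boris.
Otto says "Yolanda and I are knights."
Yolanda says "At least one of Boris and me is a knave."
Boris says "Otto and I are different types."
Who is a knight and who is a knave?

Suppose Otto is a knight. Then Otto's statement "Yolanda and I are knights" would have to be true. Checking the 4 ways to assign the others, none is consistent with every speaker.
(For instance, with Yolanda=knight, Boris=knave, Boris's claim "Otto and I are different types" comes out true where it would need to be false.)
So Otto must be a knave, making "Yolanda and I are knights" false. Taking Otto=knave, Yolanda=knight, Boris=knave, each remaining statement checks out:
  Yolanda (knight): "at least one of Boris and me is a knave" — true. ✓
  Boris (knave): "Otto and I are different types" — false. ✓
This is the unique consistent assignment.

Otto is a knave, Yolanda is a knight, and Boris is a knave.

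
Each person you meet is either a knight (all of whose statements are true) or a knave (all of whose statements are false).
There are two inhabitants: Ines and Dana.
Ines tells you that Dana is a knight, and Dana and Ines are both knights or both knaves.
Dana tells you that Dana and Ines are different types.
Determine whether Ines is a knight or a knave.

Consistent assignments: {Ines=knave, Dana=knight}; {Ines=knave, Dana=knave}
In every consistent assignment, Ines is a knave.

Ines is a knave.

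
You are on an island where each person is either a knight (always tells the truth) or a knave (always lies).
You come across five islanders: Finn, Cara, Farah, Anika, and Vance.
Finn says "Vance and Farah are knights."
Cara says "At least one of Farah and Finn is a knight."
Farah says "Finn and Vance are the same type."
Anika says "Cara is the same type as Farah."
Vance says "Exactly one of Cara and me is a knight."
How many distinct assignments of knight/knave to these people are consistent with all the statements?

Consistent assignments:
  Finn=knave, Cara=knave, Farah=knave, Anika=knight, Vance=knight

1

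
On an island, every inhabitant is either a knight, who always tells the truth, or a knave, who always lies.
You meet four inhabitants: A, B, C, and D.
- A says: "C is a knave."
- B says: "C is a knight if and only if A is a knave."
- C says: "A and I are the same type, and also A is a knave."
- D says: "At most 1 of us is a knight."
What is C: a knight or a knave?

C is a knave.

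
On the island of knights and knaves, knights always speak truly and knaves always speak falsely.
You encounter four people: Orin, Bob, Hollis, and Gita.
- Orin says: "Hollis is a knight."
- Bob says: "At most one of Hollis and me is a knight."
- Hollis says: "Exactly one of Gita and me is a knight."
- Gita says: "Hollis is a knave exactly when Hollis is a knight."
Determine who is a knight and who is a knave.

Orin is a knave; "Hollis is a knight" is false, as required.
Bob is a knight, and the claim "at most one of Hollis and me is a knight" is indeed True.
Hollis (knave): "exactly one of Gita and me is a knight" — false. ✓
Gita is a knave, so "Hollis is a knave exactly when Hollis is a knight" must be false — and it is.

Orin is a knave, Bob is a knight, Hollis is a knave, and Gita is a knave.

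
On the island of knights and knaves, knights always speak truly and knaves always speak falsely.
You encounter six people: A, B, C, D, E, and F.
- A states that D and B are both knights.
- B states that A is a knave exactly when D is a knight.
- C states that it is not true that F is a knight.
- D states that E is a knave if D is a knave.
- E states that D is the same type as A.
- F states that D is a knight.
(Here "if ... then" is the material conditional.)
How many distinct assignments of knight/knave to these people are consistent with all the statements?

1

Consistent assignments:
  A=knave, B=knave, C=knight, D=knave, E=knight, F=knave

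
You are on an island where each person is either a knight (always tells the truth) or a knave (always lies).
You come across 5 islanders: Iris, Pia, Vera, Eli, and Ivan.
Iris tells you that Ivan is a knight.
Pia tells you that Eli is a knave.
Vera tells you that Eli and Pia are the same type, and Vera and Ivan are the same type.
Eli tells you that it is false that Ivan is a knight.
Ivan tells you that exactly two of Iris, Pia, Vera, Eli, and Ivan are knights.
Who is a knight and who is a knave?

Iris is a knave, Pia is a knave, Vera is a knave, Eli is a knight, and Ivan is a knave.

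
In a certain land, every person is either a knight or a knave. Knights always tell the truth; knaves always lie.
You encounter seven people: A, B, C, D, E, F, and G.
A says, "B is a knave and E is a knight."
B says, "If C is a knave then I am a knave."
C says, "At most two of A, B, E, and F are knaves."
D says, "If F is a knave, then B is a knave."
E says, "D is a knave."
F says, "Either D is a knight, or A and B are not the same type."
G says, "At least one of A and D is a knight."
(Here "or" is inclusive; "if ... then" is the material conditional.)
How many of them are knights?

The unique consistent assignment is A=knave, B=knight, C=knight, D=knight, E=knave, F=knight, G=knight.
That has 5 knights.

5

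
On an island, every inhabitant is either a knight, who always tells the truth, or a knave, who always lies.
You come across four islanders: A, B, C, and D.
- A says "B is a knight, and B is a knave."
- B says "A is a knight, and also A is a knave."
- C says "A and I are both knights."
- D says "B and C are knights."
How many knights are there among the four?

The unique consistent assignment is A=knave, B=knave, C=knave, D=knave.
That has 0 knights.

0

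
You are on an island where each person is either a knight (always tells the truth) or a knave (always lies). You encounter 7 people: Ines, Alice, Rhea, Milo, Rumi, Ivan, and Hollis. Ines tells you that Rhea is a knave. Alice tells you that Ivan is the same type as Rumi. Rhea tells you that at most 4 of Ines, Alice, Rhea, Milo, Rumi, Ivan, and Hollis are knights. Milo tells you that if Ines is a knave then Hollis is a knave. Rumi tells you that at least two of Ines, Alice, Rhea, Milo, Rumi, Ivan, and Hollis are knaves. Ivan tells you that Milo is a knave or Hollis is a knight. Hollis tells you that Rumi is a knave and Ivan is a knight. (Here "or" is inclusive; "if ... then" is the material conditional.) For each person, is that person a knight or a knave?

Ines is a knave, so "Rhea is a knave" must be False — and it is.
Since Alice is a knave, "Ivan is the same type as Rumi" needs to be False, which holds.
Rhea is a knight, so "at most 4 of Ines, Alice, Rhea, Milo, Rumi, Ivan, and Hollis are knights" must be true — and it is.
Milo (knight): "if Ines is a knave then Hollis is a knave" — true. ✓
As a knight, Rumi's statement "at least two of Ines, Alice, Rhea, Milo, Rumi, Ivan, and Hollis are knaves" should be true; it is.
Ivan is a knave, and the claim "Milo is a knave or Hollis is a knight" is indeed False.
Hollis (knave): "Rumi is a knave and Ivan is a knight" — False. ✓

Ines is a knave, Alice is a knave, Rhea is a knight, Milo is a knight, Rumi is a knight, Ivan is a knave, and Hollis is a knave.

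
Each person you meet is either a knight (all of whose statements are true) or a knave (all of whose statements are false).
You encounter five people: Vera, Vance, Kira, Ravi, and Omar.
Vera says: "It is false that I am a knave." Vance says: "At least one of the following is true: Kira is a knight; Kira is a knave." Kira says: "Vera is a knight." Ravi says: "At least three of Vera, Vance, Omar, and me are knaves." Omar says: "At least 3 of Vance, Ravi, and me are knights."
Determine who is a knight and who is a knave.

Knights: Vera, Vance, and Kira. Knaves: Ravi and Omar.

Suppose Vera is a knave. Then Vera's statement "it is false that I am a knave" would have to be false. Checking the 16 ways to assign the others, none is consistent with every speaker.
(For instance, with Vance=knight, Kira=knight, Ravi=knave, Omar=knave, Kira's claim "Vera is a knight" comes out false where it would need to be true.)
So Vera must be a knight, making "it is false that I am a knave" true. Taking Vera=knight, Vance=knight, Kira=knight, Ravi=knave, Omar=knave, each remaining statement checks out:
  Vance (knight): "at least one of the following is true: Kira is a knight; Kira is a knave" — true. ✓
  Kira (knight): "Vera is a knight" — true. ✓
  Ravi (knave): "at least three of Vera, Vance, Omar, and me are knaves" — false. ✓
  Omar (knave): "at least 3 of Vance, Ravi, and me are knights" — false. ✓
This is the unique consistent assignment.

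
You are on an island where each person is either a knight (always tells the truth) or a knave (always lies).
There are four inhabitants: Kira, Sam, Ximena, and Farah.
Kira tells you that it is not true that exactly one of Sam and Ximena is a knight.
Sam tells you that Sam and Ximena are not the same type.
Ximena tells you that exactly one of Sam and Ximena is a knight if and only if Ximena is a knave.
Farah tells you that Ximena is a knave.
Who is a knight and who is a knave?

Kira is a knight, Sam is a knave, Ximena is a knave, and Farah is a knight.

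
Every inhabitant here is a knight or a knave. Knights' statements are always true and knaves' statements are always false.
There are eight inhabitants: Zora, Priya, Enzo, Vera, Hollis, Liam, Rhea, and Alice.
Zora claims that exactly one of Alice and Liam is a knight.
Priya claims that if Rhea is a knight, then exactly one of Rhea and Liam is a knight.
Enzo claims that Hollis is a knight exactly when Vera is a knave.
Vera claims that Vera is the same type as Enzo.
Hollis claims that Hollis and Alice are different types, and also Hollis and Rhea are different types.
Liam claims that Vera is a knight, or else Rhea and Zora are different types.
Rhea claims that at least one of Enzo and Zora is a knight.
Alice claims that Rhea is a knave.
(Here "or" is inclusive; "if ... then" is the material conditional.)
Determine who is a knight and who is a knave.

Zora is a knight, Priya is a knave, Enzo is a knight, Vera is a knight, Hollis is a knave, Liam is a knight, Rhea is a knight, and Alice is a knave.

Zora is a knight, so "exactly one of Alice and Liam is a knight" must be True — and it is.
Priya (knave): "if Rhea is a knight, then exactly one of Rhea and Liam is a knight" — False. ✓
Enzo (knight): "Hollis is a knight exactly when Vera is a knave" — True. ✓
Since Vera is a knight, "Vera is the same type as Enzo" needs to be True, which holds.
Hollis is a knave, and the claim "Hollis and Alice are different types, and also Hollis and Rhea are different types" is indeed False.
Liam is a knight, so "Vera is a knight, or else Rhea and Zora are different types" must be True — and it is.
As a knight, Rhea's statement "at least one of Enzo and Zora is a knight" should be True; it is.
Alice is a knave, so "Rhea is a knave" must be False — and it is.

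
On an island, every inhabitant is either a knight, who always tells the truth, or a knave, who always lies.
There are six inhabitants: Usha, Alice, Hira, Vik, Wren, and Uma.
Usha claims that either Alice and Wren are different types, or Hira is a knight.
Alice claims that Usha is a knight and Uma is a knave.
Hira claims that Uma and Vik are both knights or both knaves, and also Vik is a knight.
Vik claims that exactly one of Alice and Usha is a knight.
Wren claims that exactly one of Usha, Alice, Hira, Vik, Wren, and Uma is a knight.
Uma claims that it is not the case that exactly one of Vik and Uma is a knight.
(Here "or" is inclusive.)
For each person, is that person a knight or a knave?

As a knight, Usha's statement "either Alice and Wren are different types, or Hira is a knight" should be true; it is.
Alice (knave): "Usha is a knight and Uma is a knave" — False. ✓
Hira is a knight, so "Uma and Vik are both knights or both knaves, and also Vik is a knight" must be true — and it is.
Vik is a knight; "exactly one of Alice and Usha is a knight" is true, as required.
Wren is a knave, and the claim "exactly one of Usha, Alice, Hira, Vik, Wren, and Uma is a knight" is indeed False.
Since Uma is a knight, "it is not the case that exactly one of Vik and Uma is a knight" needs to be true, which holds.

Usha is a knight, Alice is a knave, Hira is a knight, Vik is a knight, Wren is a knave, and Uma is a knight.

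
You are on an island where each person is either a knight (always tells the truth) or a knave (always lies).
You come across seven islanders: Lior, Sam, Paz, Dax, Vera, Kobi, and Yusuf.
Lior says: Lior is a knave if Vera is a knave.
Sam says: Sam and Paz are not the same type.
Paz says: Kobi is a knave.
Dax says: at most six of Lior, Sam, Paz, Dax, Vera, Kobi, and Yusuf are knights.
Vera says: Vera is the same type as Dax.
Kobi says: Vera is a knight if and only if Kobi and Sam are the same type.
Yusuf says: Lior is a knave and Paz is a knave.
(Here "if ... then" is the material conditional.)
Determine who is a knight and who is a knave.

Lior is a knight, Sam is a knight, Paz is a knave, Dax is a knight, Vera is a knight, Kobi is a knight, and Yusuf is a knave.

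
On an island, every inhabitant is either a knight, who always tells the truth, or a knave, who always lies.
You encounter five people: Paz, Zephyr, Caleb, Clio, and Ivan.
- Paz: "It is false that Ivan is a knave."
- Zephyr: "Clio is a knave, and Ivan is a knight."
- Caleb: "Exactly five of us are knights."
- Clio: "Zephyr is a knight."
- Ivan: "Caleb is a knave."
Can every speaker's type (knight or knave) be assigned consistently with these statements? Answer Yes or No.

No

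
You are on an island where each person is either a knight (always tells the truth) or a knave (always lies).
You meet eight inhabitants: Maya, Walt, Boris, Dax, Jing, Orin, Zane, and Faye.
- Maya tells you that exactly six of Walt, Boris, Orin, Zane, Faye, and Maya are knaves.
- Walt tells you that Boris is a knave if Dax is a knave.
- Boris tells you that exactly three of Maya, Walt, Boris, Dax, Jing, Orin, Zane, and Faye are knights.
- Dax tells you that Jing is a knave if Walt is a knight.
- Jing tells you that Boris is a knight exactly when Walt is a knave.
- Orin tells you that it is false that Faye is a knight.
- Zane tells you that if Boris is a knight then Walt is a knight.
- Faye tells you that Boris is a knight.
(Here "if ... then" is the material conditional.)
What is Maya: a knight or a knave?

Maya is a knave.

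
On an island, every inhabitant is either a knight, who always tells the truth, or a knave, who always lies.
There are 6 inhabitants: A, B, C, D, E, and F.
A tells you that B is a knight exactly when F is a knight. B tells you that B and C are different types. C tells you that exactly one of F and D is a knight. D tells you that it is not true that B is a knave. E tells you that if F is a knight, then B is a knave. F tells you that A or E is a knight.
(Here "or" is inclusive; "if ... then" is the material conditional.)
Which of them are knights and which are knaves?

A is a knight; "B is a knight exactly when F is a knight" is true, as required.
Since B is a knight, "B and C are different types" needs to be true, which holds.
C is a knave, so "exactly one of F and D is a knight" must be false — and it is.
As a knight, D's statement "it is not true that B is a knave" should be true; it is.
E is a knave, and the claim "if F is a knight, then B is a knave" is indeed false.
F is a knight, so "A or E is a knight" must be true — and it is.

A is a knight, B is a knight, C is a knave, D is a knight, E is a knave, and F is a knight.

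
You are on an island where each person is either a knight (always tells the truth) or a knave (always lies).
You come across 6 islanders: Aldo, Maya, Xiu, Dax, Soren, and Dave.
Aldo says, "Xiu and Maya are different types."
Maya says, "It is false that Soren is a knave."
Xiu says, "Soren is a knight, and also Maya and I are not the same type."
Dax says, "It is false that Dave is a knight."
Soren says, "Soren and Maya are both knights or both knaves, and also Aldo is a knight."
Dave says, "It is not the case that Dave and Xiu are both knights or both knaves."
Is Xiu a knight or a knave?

Xiu is a knave.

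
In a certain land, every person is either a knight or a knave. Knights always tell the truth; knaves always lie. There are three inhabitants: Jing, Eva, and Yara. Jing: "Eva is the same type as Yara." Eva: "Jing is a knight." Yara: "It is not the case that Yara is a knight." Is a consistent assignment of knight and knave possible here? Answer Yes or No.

No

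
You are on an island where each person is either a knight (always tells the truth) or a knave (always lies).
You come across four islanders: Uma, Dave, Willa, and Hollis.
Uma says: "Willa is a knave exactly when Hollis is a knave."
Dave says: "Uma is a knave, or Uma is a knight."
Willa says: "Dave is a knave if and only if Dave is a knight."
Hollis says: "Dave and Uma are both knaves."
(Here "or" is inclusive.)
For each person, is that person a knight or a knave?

Uma is a knight, Dave is a knight, Willa is a knave, and Hollis is a knave.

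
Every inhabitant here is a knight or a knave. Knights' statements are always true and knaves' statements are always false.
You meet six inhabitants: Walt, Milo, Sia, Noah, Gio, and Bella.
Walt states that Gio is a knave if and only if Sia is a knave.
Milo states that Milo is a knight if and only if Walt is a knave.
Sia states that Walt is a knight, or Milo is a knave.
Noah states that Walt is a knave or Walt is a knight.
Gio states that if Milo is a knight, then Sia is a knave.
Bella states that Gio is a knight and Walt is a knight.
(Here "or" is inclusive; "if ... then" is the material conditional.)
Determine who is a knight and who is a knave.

Walt is a knave, and the claim "Gio is a knave if and only if Sia is a knave" is indeed False.
Milo is a knight; "Milo is a knight if and only if Walt is a knave" is True, as required.
As a knave, Sia's statement "Walt is a knight, or Milo is a knave" should be False; it is.
Since Noah is a knight, "Walt is a knave or Walt is a knight" needs to be True, which holds.
As a knight, Gio's statement "if Milo is a knight, then Sia is a knave" should be True; it is.
Bella (knave): "Gio is a knight and Walt is a knight" — False. ✓

Walt is a knave, Milo is a knight, Sia is a knave, Noah is a knight, Gio is a knight, and Bella is a knave.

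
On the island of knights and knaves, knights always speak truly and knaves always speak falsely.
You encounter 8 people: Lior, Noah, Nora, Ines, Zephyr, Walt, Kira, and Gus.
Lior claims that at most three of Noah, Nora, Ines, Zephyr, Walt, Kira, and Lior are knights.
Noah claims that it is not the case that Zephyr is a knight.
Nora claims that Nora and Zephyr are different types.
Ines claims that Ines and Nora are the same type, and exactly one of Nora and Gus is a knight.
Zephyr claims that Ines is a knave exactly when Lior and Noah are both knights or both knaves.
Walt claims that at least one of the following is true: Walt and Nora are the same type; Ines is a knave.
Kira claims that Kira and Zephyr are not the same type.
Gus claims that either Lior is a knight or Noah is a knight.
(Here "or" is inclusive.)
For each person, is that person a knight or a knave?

Lior is a knave, Noah is a knight, Nora is a knight, Ines is a knave, Zephyr is a knave, Walt is a knight, Kira is a knight, and Gus is a knight.

Lior (knave): "at most three of Noah, Nora, Ines, Zephyr, Walt, Kira, and Lior are knights" — False. ✓
Noah is a knight, and the claim "it is not the case that Zephyr is a knight" is indeed True.
Nora (knight): "Nora and Zephyr are different types" — True. ✓
Ines is a knave; "Ines and Nora are the same type, and exactly one of Nora and Gus is a knight" is False, as required.
Since Zephyr is a knave, "Ines is a knave exactly when Lior and Noah are both knights or both knaves" needs to be False, which holds.
Walt is a knight; "at least one of the following is true: Walt and Nora are the same type; Ines is a knave" is True, as required.
Since Kira is a knight, "Kira and Zephyr are not the same type" needs to be True, which holds.
Gus is a knight; "either Lior is a knight or Noah is a knight" is True, as required.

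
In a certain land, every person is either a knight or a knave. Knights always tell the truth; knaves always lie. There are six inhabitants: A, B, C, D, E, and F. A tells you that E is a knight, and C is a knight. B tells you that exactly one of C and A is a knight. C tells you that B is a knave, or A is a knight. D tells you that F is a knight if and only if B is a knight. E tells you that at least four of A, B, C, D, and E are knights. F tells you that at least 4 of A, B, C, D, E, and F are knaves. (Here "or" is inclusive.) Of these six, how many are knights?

4

The unique consistent assignment is A=knight, B=knave, C=knight, D=knight, E=knight, F=knave.
That has 4 knights.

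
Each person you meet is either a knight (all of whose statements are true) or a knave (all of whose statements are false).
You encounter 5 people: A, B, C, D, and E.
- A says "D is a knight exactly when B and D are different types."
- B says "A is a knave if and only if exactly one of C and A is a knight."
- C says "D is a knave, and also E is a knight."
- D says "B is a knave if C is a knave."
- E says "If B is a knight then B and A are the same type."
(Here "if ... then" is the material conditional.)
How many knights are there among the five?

The unique consistent assignment is A=knight, B=knave, C=knave, D=knight, E=knight.
That has 3 knights.

3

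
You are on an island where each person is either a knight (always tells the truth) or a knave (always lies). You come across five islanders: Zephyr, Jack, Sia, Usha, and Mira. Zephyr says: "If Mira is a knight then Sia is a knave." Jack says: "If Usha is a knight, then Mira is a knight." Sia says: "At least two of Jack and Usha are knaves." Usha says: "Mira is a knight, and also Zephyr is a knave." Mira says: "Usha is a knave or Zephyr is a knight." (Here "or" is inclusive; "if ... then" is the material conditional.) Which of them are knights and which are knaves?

Zephyr is a knight, Jack is a knight, Sia is a knave, Usha is a knave, and Mira is a knight.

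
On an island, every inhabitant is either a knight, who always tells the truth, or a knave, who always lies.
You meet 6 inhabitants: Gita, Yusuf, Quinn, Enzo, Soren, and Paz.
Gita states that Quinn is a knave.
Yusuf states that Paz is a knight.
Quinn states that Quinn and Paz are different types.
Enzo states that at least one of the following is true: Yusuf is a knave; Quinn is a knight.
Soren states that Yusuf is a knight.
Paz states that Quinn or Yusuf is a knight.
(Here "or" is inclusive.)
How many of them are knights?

The unique consistent assignment is Gita=knight, Yusuf=knave, Quinn=knave, Enzo=knight, Soren=knave, Paz=knave.
That has 2 knights.

2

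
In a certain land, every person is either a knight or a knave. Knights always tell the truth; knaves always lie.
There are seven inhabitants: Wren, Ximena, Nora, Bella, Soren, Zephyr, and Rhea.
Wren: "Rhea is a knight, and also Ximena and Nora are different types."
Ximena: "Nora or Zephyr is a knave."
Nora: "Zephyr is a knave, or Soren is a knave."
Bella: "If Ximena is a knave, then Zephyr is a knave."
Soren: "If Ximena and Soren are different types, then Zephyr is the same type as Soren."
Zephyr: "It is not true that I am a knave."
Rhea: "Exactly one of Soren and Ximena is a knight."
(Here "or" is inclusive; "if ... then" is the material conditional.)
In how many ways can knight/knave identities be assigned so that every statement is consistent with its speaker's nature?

2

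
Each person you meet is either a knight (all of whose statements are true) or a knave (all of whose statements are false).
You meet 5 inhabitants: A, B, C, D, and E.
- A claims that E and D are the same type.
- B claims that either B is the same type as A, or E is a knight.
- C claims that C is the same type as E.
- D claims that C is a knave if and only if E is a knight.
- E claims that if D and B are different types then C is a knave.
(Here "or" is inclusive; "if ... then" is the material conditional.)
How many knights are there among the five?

The unique consistent assignment is A=knight, B=knight, C=knave, D=knight, E=knight.
That has 4 knights.

4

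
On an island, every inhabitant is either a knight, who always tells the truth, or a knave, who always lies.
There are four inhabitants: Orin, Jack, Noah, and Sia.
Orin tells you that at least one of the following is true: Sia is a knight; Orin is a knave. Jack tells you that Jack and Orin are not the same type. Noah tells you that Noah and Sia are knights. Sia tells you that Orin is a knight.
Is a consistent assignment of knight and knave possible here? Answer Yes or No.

No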